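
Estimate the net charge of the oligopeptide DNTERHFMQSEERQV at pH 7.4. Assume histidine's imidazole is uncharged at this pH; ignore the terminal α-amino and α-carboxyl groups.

-2

The side chains ionized at physiological pH are Lys/Arg (+1) and Asp/Glu (−1); with His treated as neutral, nothing else contributes.
Positive (K, R): R5, R13 → +2.
Negative (D, E): D1, E4, E11, E12 → −4.
Net charge = (+2) + (−4) = −2.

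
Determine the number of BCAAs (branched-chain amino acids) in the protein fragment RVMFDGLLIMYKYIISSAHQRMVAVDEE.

The BCAAs are Val, Leu, and Ile — aliphatic side chains with a branch point.
Matching residues: V2, L7, L8, I9, I14, I15, V23, V25.

8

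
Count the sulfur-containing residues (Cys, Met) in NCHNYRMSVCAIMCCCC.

8

Matching residues: C2, M7, C10, M13, C14, C15, C16, C17.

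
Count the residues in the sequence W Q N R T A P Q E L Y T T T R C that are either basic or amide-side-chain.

5

Basic: H, K, R. Amide-side-chain: N, Q.
Basic residues here: R4, R15 (2).
Amide-side-chain residues here: Q2, N3, Q8 (3).
The two groups share no amino acid, so total = 2 + 3 = 5.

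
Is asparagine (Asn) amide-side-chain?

Yes

Asparagine (N) and glutamine (Q) have uncharged amide side chains.
Asparagine is in this group.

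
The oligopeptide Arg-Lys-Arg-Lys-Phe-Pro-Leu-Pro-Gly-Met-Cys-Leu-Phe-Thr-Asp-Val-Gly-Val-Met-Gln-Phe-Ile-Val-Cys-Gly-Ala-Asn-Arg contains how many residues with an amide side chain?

2

The amide-side-chain residues are Asn (N) and Gln (Q).
Matching residues: Gln20, Asn27.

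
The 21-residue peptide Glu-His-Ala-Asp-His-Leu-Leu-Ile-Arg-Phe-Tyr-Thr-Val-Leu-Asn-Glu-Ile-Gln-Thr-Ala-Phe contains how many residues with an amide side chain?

Only N (asparagine) and Q (glutamine) carry a side-chain carboxamide.
Matching residues: Asn15, Gln18.

2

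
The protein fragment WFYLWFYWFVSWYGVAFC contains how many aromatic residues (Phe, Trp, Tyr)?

Matching residues: W1, F2, Y3, W5, F6, Y7, W8, F9, W12, Y13, F17.

11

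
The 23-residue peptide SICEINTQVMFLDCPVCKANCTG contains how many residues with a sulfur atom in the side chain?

Cysteine (C, thiol) and methionine (M, thioether) are the two sulfur-containing amino acids.
Matching residues: C3, M10, C14, C17, C21.

5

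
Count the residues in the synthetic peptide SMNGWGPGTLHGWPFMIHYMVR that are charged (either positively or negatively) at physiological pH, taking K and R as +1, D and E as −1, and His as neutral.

Charged side chains at pH ~7.4: K, R (positive); D, E (negative).
Matching residues: R22.

1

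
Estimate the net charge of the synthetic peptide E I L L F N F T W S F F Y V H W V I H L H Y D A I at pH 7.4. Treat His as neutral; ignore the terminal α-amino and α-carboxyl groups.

-2

At pH ~7.4 the Lys and Arg side chains are protonated (+1), the Asp and Glu side chains are deprotonated (−1), and with His taken as neutral all other side chains carry no charge.
Positive (K, R): none → +0.
Negative (D, E): E1, D23 → −2.
Net charge = (+0) + (−2) = −2.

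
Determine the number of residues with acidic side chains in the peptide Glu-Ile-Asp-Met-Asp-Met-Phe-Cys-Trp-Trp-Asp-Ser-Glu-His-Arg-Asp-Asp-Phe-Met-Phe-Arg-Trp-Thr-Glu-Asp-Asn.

The acidic residues are Asp (D) and Glu (E), whose side chains end in a carboxylate group.
Matching residues: Glu1, Asp3, Asp5, Asp11, Glu13, Asp16, Asp17, Glu24, Asp25.

9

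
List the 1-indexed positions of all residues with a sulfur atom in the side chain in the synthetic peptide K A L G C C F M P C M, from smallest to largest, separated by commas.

5, 6, 8, 10, 11

Cysteine (C, thiol) and methionine (M, thioether) are the two sulfur-containing amino acids.
Matching residues: C5, C6, M8, C10, M11.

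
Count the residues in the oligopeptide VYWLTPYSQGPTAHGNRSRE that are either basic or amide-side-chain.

Basic: H, K, R. Amide-side-chain: N, Q.
Basic residues here: H14, R17, R19 (3).
Amide-side-chain residues here: Q9, N16 (2).
The two groups share no amino acid, so total = 3 + 2 = 5.

5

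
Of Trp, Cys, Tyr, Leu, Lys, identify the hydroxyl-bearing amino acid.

The –OH-bearing residues are Ser, Thr (aliphatic alcohols), and Tyr (phenol).
Of the listed options, only Tyr belongs to this group.

Tyr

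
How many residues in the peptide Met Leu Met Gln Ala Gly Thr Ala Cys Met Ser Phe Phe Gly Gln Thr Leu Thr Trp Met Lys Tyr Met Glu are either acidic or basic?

2

Acidic: D, E. Basic: H, K, R.
Acidic residues here: Glu24 (1).
Basic residues here: Lys21 (1).
The two groups share no amino acid, so total = 1 + 1 = 2.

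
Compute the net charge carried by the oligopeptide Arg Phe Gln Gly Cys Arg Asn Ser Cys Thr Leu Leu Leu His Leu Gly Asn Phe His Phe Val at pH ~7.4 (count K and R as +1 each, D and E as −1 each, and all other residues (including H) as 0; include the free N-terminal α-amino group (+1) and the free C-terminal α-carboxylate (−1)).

+2

Positive (K, R): Arg1, Arg6 → +2.
Negative (D, E): none → −0.
The N-terminus (+1) and C-terminus (−1) cancel.
Net charge = (+2) + (−0) = +2.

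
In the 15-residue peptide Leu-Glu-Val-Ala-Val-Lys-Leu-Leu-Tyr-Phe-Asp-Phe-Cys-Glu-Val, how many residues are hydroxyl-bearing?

1

Serine (S), threonine (T), and tyrosine (Y) each carry a hydroxyl group on the side chain.
Matching residues: Tyr9.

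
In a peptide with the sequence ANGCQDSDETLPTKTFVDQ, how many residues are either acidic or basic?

5

Acidic: D, E. Basic: H, K, R.
Acidic residues here: D6, D8, E9, D18 (4).
Basic residues here: K14 (1).
The two groups share no amino acid, so total = 4 + 1 = 5.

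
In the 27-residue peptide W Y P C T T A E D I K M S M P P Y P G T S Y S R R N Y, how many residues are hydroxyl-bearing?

Serine (S), threonine (T), and tyrosine (Y) each carry a hydroxyl group on the side chain.
Matching residues: Y2, T5, T6, S13, Y17, T20, S21, Y22, S23, Y27.

10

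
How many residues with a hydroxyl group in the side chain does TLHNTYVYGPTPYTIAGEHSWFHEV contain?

8

The –OH-bearing residues are Ser, Thr (aliphatic alcohols), and Tyr (phenol).
Matching residues: T1, T5, Y6, Y8, T11, Y13, T14, S20.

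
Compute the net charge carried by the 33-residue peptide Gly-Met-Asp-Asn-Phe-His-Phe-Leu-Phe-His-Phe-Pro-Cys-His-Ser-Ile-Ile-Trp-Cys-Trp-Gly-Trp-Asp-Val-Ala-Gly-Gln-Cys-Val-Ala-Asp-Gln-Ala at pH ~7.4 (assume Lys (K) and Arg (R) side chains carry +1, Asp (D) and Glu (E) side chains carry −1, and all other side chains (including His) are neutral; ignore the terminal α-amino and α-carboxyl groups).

Positive (K, R): none → +0.
Negative (D, E): Asp3, Asp23, Asp31 → −3.
Net charge = (+0) + (−3) = −3.

-3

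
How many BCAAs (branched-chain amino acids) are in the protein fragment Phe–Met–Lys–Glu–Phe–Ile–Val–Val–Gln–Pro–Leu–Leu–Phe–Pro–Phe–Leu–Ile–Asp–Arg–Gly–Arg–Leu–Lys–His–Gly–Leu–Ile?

Valine (V), leucine (L), and isoleucine (I) are the branched-chain amino acids.
Matching residues: Ile6, Val7, Val8, Leu11, Leu12, Leu16, Ile17, Leu22, Leu26, Ile27.

10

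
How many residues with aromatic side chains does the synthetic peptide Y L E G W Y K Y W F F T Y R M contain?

8

Phenylalanine (F), tryptophan (W), and tyrosine (Y) have aromatic ring side chains.
Matching residues: Y1, W5, Y6, Y8, W9, F10, F11, Y13.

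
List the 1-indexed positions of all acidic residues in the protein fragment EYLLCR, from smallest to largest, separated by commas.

1

Only D (aspartate) and E (glutamate) carry a side-chain carboxylic acid.
Matching residues: E1.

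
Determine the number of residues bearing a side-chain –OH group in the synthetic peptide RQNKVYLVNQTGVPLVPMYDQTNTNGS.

Serine (S), threonine (T), and tyrosine (Y) each carry a hydroxyl group on the side chain.
Matching residues: Y6, T11, Y19, T22, T24, S27.

6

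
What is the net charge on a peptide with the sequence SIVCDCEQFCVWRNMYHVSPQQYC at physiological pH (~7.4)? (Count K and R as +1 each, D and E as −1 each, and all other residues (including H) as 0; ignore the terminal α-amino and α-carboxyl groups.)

Positive (K, R): R13 → +1.
Negative (D, E): D5, E7 → −2.
Net charge = (+1) + (−2) = −1.

-1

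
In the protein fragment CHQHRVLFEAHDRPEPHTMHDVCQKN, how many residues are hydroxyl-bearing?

1

S, T, and Y are the three residues with a side-chain hydroxyl.
Matching residues: T18.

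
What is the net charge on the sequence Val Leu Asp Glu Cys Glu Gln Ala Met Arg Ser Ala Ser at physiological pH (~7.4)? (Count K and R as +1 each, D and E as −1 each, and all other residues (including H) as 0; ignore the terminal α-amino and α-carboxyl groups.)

-2

Positive (K, R): Arg10 → +1.
Negative (D, E): Asp3, Glu4, Glu6 → −3.
Net charge = (+1) + (−3) = −2.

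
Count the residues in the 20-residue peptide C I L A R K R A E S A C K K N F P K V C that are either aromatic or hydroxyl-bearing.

2

Aromatic: F, W, Y. Hydroxyl-bearing: S, T, Y.
Aromatic residues here: F16 (1).
Hydroxyl-bearing residues here: S10 (1).
(Y belongs to both groups, but none appear in this sequence.) Total = 1 + 1 = 2.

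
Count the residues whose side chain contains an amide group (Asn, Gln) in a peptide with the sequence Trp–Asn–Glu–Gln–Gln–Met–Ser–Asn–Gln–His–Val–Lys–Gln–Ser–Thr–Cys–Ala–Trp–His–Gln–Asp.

Matching residues: Asn2, Gln4, Gln5, Asn8, Gln9, Gln13, Gln20.

7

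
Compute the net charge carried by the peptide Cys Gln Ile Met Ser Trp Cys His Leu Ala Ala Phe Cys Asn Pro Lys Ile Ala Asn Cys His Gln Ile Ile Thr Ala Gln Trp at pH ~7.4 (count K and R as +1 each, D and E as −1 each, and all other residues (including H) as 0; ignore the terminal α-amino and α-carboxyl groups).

+1

Positive (K, R): Lys16 → +1.
Negative (D, E): none → −0.
Net charge = (+1) + (−0) = +1.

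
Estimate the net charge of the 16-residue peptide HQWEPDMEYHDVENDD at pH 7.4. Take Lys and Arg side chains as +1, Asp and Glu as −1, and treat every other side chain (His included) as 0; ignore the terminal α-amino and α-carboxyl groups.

Positive (K, R): none → +0.
Negative (D, E): E4, D6, E8, D11, E13, D15, D16 → −7.
Net charge = (+0) + (−7) = −7.

-7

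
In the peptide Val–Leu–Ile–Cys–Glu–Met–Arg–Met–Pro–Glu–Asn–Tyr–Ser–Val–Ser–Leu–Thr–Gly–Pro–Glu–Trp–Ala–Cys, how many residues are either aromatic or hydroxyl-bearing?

Aromatic: F, W, Y. Hydroxyl-bearing: S, T, Y.
Aromatic residues here: Tyr12, Trp21 (2).
Hydroxyl-bearing residues here: Tyr12, Ser13, Ser15, Thr17 (4).
Y is in both groups, so the 1 Y residue must not be double-counted.
Total = 2 + 4 − 1 = 5.

5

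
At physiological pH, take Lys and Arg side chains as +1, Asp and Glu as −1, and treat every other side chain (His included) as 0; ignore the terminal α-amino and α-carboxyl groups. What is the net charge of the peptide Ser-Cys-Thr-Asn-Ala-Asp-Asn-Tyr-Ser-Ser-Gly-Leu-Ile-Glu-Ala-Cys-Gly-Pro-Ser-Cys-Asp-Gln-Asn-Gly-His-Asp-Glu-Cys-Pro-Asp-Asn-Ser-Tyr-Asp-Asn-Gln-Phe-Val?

-7

Positive (K, R): none → +0.
Negative (D, E): Asp6, Glu14, Asp21, Asp26, Glu27, Asp30, Asp34 → −7.
Net charge = (+0) + (−7) = −7.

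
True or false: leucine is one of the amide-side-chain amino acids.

Only N (asparagine) and Q (glutamine) carry a side-chain carboxamide.
Leucine is not in this group.

False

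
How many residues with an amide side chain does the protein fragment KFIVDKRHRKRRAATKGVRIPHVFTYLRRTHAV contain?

0

Asparagine (N) and glutamine (Q) have uncharged amide side chains.
None of the 33 residues belong to this group.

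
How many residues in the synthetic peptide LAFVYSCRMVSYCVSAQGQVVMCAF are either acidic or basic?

1

Acidic: D, E. Basic: H, K, R.
Acidic residues here: none (0).
Basic residues here: R8 (1).
The two groups share no amino acid, so total = 0 + 1 = 1.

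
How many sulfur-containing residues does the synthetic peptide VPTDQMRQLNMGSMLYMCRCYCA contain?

Cysteine (C, thiol) and methionine (M, thioether) are the two sulfur-containing amino acids.
Matching residues: M6, M11, M14, M17, C18, C20, C22.

7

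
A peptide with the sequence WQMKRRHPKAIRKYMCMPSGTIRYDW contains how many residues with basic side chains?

K, R, and H are the three residues with basic side chains (ε-amine, guanidinium, and imidazole respectively).
Matching residues: K4, R5, R6, H7, K9, R12, K13, R23.

8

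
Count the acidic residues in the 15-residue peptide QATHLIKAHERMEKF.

Only D (aspartate) and E (glutamate) carry a side-chain carboxylic acid.
Matching residues: E10, E13.

2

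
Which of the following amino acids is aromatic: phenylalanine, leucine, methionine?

phenylalanine

F, W, and Y each carry an aromatic ring on the side chain.
Of the listed options, only phenylalanine belongs to this group.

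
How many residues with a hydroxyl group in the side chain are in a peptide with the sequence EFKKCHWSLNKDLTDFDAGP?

2

S, T, and Y are the three residues with a side-chain hydroxyl.
Matching residues: S8, T14.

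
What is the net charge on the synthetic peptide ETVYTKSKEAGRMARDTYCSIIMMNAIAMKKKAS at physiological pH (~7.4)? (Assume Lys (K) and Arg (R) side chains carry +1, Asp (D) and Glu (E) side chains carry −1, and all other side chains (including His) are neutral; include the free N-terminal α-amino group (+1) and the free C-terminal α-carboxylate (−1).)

+4

Positive (K, R): K6, K8, R12, R15, K30, K31, K32 → +7.
Negative (D, E): E1, E9, D16 → −3.
The N-terminus (+1) and C-terminus (−1) cancel.
Net charge = (+7) + (−3) = +4.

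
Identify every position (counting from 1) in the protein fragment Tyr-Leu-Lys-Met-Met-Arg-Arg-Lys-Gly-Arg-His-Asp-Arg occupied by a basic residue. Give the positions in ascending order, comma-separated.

K, R, and H are the three residues with basic side chains (ε-amine, guanidinium, and imidazole respectively).
Matching residues: Lys3, Arg6, Arg7, Lys8, Arg10, His11, Arg13.

3, 6, 7, 8, 10, 11, 13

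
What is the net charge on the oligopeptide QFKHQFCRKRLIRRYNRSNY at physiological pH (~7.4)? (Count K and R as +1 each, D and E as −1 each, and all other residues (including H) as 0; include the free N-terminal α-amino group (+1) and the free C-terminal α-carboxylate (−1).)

Positive (K, R): K3, R8, K9, R10, R13, R14, R17 → +7.
Negative (D, E): none → −0.
The N-terminus (+1) and C-terminus (−1) cancel.
Net charge = (+7) + (−0) = +7.

+7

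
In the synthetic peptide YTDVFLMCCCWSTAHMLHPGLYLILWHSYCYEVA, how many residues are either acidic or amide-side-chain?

2

Acidic: D, E. Amide-side-chain: N, Q.
Acidic residues here: D3, E32 (2).
Amide-side-chain residues here: none (0).
The two groups share no amino acid, so total = 2 + 0 = 2.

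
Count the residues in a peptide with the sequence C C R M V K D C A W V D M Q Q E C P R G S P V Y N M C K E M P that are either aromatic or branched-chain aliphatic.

Aromatic: F, W, Y. Branched-chain aliphatic: I, L, V.
Aromatic residues here: W10, Y24 (2).
Branched-chain aliphatic residues here: V5, V11, V23 (3).
The two groups share no amino acid, so total = 2 + 3 = 5.

5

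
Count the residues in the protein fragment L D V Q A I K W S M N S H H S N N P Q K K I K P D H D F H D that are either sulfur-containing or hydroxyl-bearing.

Sulfur-containing: C, M. Hydroxyl-bearing: S, T, Y.
Sulfur-containing residues here: M10 (1).
Hydroxyl-bearing residues here: S9, S12, S15 (3).
The two groups share no amino acid, so total = 1 + 3 = 4.

4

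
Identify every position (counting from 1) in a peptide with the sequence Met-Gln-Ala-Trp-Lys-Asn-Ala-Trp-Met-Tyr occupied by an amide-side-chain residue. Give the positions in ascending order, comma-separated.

2, 6

Asparagine (N) and glutamine (Q) have uncharged amide side chains.
Matching residues: Gln2, Asn6.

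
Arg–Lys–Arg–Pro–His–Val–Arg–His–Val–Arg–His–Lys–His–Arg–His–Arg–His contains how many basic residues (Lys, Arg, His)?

Matching residues: Arg1, Lys2, Arg3, His5, Arg7, His8, Arg10, His11, Lys12, His13, Arg14, His15, Arg16, His17.

14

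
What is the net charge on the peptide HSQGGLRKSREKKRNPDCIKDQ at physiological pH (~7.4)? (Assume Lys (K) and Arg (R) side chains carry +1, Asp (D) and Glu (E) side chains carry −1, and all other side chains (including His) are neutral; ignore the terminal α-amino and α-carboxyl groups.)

Positive (K, R): R7, K8, R10, K12, K13, R14, K20 → +7.
Negative (D, E): E11, D17, D21 → −3.
Net charge = (+7) + (−3) = +4.

+4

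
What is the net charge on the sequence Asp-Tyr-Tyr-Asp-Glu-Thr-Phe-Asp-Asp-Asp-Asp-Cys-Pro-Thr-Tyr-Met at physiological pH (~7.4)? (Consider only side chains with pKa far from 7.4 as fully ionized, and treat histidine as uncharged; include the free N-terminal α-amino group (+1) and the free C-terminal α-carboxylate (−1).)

At pH ~7.4 the Lys and Arg side chains are protonated (+1), the Asp and Glu side chains are deprotonated (−1), and with His taken as neutral all other side chains carry no charge.
Positive (K, R): none → +0.
Negative (D, E): Asp1, Asp4, Glu5, Asp8, Asp9, Asp10, Asp11 → −7.
The N-terminus (+1) and C-terminus (−1) cancel.
Net charge = (+0) + (−7) = −7.

-7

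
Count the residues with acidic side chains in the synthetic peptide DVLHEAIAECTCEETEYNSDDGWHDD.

Only D (aspartate) and E (glutamate) carry a side-chain carboxylic acid.
Matching residues: D1, E5, E9, E13, E14, E16, D20, D21, D25, D26.

10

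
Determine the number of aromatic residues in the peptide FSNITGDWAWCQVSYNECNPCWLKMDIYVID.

F, W, and Y each carry an aromatic ring on the side chain.
Matching residues: F1, W8, W10, Y15, W22, Y28.

6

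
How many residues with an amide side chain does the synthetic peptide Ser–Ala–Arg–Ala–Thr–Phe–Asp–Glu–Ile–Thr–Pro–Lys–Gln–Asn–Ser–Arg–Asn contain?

3

The amide-side-chain residues are Asn (N) and Gln (Q).
Matching residues: Gln13, Asn14, Asn17.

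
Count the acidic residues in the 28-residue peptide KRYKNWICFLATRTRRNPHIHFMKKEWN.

Only D (aspartate) and E (glutamate) carry a side-chain carboxylic acid.
Matching residues: E26.

1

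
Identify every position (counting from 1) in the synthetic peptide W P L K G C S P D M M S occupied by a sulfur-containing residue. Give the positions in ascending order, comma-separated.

The sulfur-bearing residues are cysteine (–SH) and methionine (–S–CH₃).
Matching residues: C6, M10, M11.

6, 10, 11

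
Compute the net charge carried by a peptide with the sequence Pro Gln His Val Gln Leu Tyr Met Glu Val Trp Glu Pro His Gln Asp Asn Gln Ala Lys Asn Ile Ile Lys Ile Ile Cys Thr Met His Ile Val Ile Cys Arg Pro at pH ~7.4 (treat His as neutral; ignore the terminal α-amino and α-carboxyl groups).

Near pH 7.4, K and R contribute +1 each, D and E contribute −1 each, and every other side chain (His included, as stated) is uncharged.
Positive (K, R): Lys20, Lys24, Arg35 → +3.
Negative (D, E): Glu9, Glu12, Asp16 → −3.
Net charge = (+3) + (−3) = 0.

0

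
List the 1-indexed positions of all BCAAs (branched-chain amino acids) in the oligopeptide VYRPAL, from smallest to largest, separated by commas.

1, 6

V, L, and I make up the branched-chain aliphatic group.
Matching residues: V1, L6.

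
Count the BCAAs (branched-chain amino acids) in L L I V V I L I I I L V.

12

The BCAAs are Val, Leu, and Ile — aliphatic side chains with a branch point.
Matching residues: L1, L2, I3, V4, V5, I6, L7, I8, I9, I10, L11, V12.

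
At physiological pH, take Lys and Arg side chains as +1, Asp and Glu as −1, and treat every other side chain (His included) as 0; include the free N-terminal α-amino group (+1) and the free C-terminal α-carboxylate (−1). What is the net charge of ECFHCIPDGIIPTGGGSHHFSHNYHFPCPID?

-3

Positive (K, R): none → +0.
Negative (D, E): E1, D8, D31 → −3.
The N-terminus (+1) and C-terminus (−1) cancel.
Net charge = (+0) + (−3) = −3.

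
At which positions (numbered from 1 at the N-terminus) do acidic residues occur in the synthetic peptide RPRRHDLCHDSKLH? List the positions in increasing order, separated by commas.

Only D (aspartate) and E (glutamate) carry a side-chain carboxylic acid.
Matching residues: D6, D10.

6, 10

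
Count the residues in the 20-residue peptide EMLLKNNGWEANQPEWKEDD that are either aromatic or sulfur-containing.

Aromatic: F, W, Y. Sulfur-containing: C, M.
Aromatic residues here: W9, W16 (2).
Sulfur-containing residues here: M2 (1).
The two groups share no amino acid, so total = 2 + 1 = 3.

3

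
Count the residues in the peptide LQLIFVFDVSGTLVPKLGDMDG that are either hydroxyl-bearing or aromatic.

Hydroxyl-bearing: S, T, Y. Aromatic: F, W, Y.
Hydroxyl-bearing residues here: S10, T12 (2).
Aromatic residues here: F5, F7 (2).
(Y belongs to both groups, but none appear in this sequence.) Total = 2 + 2 = 4.

4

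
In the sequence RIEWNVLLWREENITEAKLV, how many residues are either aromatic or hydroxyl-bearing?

Aromatic: F, W, Y. Hydroxyl-bearing: S, T, Y.
Aromatic residues here: W4, W9 (2).
Hydroxyl-bearing residues here: T15 (1).
(Y belongs to both groups, but none appear in this sequence.) Total = 2 + 1 = 3.

3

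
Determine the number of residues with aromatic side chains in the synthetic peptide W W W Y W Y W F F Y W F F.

Phenylalanine (F), tryptophan (W), and tyrosine (Y) have aromatic ring side chains.
Matching residues: W1, W2, W3, Y4, W5, Y6, W7, F8, F9, Y10, W11, F12, F13.

13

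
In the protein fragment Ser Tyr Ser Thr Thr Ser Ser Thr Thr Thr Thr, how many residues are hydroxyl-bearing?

11

Serine (S), threonine (T), and tyrosine (Y) each carry a hydroxyl group on the side chain.
Matching residues: Ser1, Tyr2, Ser3, Thr4, Thr5, Ser6, Ser7, Thr8, Thr9, Thr10, Thr11.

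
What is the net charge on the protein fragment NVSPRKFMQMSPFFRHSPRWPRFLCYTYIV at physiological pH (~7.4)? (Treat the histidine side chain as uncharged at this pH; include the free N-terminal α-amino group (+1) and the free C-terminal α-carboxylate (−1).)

+5

The side chains ionized at physiological pH are Lys/Arg (+1) and Asp/Glu (−1); with His treated as neutral, nothing else contributes.
Positive (K, R): R5, K6, R15, R19, R22 → +5.
Negative (D, E): none → −0.
The N-terminus (+1) and C-terminus (−1) cancel.
Net charge = (+5) + (−0) = +5.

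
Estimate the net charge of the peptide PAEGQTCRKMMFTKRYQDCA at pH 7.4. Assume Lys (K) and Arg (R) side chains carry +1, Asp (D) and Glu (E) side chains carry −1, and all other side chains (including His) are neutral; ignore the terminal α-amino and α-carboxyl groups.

+2

Positive (K, R): R8, K9, K14, R15 → +4.
Negative (D, E): E3, D18 → −2.
Net charge = (+4) + (−2) = +2.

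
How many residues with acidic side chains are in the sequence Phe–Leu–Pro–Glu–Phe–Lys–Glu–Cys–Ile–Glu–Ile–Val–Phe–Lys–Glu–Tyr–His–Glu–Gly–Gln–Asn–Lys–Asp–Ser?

Only D (aspartate) and E (glutamate) carry a side-chain carboxylic acid.
Matching residues: Glu4, Glu7, Glu10, Glu15, Glu18, Asp23.

6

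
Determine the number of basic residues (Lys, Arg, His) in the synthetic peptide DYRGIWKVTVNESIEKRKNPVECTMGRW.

Matching residues: R3, K7, K16, R17, K18, R27.

6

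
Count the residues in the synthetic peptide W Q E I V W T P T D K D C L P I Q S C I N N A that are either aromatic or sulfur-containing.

4

Aromatic: F, W, Y. Sulfur-containing: C, M.
Aromatic residues here: W1, W6 (2).
Sulfur-containing residues here: C13, C19 (2).
The two groups share no amino acid, so total = 2 + 2 = 4.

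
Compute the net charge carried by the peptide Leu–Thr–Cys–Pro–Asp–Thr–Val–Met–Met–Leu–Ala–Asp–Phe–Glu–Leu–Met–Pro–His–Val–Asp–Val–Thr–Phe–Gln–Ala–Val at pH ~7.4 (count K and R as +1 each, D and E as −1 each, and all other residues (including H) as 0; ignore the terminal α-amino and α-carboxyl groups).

Positive (K, R): none → +0.
Negative (D, E): Asp5, Asp12, Glu14, Asp20 → −4.
Net charge = (+0) + (−4) = −4.

-4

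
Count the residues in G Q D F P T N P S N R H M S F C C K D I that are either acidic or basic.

Acidic: D, E. Basic: H, K, R.
Acidic residues here: D3, D19 (2).
Basic residues here: R11, H12, K18 (3).
The two groups share no amino acid, so total = 2 + 3 = 5.

5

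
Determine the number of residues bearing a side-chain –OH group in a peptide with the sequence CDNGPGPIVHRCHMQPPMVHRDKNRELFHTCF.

Serine (S), threonine (T), and tyrosine (Y) each carry a hydroxyl group on the side chain.
Matching residues: T30.

1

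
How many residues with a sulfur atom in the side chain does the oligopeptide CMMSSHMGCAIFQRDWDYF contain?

Cysteine (C, thiol) and methionine (M, thioether) are the two sulfur-containing amino acids.
Matching residues: C1, M2, M3, M7, C9.

5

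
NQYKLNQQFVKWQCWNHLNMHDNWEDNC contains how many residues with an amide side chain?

The amide-side-chain residues are Asn (N) and Gln (Q).
Matching residues: N1, Q2, N6, Q7, Q8, Q13, N16, N19, N23, N27.

10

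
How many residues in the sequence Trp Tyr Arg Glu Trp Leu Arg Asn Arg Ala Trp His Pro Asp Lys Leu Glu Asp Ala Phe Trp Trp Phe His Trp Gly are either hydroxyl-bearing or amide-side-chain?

Hydroxyl-bearing: S, T, Y. Amide-side-chain: N, Q.
Hydroxyl-bearing residues here: Tyr2 (1).
Amide-side-chain residues here: Asn8 (1).
The two groups share no amino acid, so total = 1 + 1 = 2.

2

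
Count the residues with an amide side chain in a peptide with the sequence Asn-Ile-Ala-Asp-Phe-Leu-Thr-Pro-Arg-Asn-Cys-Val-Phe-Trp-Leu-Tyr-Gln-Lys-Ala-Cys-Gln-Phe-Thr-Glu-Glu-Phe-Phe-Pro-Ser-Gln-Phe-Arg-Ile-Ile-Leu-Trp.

Only N (asparagine) and Q (glutamine) carry a side-chain carboxamide.
Matching residues: Asn1, Asn10, Gln17, Gln21, Gln30.

5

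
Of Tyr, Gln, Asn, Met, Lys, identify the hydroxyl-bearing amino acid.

S, T, and Y are the three residues with a side-chain hydroxyl.
Of the listed options, only Tyr belongs to this group.

Tyr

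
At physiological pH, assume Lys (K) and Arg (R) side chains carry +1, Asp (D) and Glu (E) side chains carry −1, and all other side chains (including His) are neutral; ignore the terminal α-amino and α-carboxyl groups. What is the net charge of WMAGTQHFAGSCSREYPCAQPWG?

0

Positive (K, R): R14 → +1.
Negative (D, E): E15 → −1.
Net charge = (+1) + (−1) = 0.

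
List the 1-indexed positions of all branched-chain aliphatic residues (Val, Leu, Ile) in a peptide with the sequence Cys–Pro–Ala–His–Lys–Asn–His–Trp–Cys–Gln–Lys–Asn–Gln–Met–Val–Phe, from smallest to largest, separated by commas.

Matching residues: Val15.

15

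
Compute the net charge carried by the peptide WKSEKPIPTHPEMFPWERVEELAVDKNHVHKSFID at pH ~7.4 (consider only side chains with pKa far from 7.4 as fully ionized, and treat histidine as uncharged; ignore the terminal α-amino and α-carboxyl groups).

The side chains ionized at physiological pH are Lys/Arg (+1) and Asp/Glu (−1); with His treated as neutral, nothing else contributes.
Positive (K, R): K2, K5, R18, K26, K31 → +5.
Negative (D, E): E4, E12, E17, E20, E21, D25, D35 → −7.
Net charge = (+5) + (−7) = −2.

-2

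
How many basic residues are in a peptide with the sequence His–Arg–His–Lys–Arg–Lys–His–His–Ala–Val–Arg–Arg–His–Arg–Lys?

Lysine (K), arginine (R), and histidine (H) have basic, nitrogen-containing side chains.
Matching residues: His1, Arg2, His3, Lys4, Arg5, Lys6, His7, His8, Arg11, Arg12, His13, Arg14, Lys15.

13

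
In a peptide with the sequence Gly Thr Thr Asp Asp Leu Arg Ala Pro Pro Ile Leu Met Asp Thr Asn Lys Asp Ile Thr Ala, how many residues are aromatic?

0

Phenylalanine (F), tryptophan (W), and tyrosine (Y) have aromatic ring side chains.
None of the 21 residues belong to this group.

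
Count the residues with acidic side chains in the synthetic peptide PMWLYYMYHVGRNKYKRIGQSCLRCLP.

0

Aspartate (D) and glutamate (E) have carboxylic-acid side chains and are the acidic amino acids.
None of the 27 residues belong to this group.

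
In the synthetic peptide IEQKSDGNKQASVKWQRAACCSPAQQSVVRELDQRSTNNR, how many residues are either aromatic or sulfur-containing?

3

Aromatic: F, W, Y. Sulfur-containing: C, M.
Aromatic residues here: W15 (1).
Sulfur-containing residues here: C20, C21 (2).
The two groups share no amino acid, so total = 1 + 2 = 3.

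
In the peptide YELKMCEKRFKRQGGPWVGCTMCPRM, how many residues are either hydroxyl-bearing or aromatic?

4

Hydroxyl-bearing: S, T, Y. Aromatic: F, W, Y.
Hydroxyl-bearing residues here: Y1, T21 (2).
Aromatic residues here: Y1, F10, W17 (3).
Y is in both groups, so the 1 Y residue must not be double-counted.
Total = 2 + 3 − 1 = 4.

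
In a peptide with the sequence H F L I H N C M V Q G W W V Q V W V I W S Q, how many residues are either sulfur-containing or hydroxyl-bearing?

3

Sulfur-containing: C, M. Hydroxyl-bearing: S, T, Y.
Sulfur-containing residues here: C7, M8 (2).
Hydroxyl-bearing residues here: S21 (1).
The two groups share no amino acid, so total = 2 + 1 = 3.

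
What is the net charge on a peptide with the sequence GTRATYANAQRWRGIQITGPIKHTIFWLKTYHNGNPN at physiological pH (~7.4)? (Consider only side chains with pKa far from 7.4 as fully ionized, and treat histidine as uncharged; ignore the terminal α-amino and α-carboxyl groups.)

Near pH 7.4, K and R contribute +1 each, D and E contribute −1 each, and every other side chain (His included, as stated) is uncharged.
Positive (K, R): R3, R11, R13, K22, K29 → +5.
Negative (D, E): none → −0.
Net charge = (+5) + (−0) = +5.

+5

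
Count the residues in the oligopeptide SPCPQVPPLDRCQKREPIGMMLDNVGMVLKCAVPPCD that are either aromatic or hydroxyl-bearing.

Aromatic: F, W, Y. Hydroxyl-bearing: S, T, Y.
Aromatic residues here: none (0).
Hydroxyl-bearing residues here: S1 (1).
(Y belongs to both groups, but none appear in this sequence.) Total = 0 + 1 = 1.

1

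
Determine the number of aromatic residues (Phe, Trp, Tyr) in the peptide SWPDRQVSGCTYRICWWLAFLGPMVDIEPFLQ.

Matching residues: W2, Y12, W16, W17, F20, F30.

6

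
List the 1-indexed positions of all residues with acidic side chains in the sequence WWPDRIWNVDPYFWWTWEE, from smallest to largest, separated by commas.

Aspartate (D) and glutamate (E) have carboxylic-acid side chains and are the acidic amino acids.
Matching residues: D4, D10, E18, E19.

4, 10, 18, 19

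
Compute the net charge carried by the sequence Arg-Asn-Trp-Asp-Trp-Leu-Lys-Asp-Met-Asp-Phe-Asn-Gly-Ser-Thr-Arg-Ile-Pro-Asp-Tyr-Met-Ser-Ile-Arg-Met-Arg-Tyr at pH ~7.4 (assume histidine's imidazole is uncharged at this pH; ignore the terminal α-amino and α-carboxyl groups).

At pH ~7.4 the Lys and Arg side chains are protonated (+1), the Asp and Glu side chains are deprotonated (−1), and with His taken as neutral all other side chains carry no charge.
Positive (K, R): Arg1, Lys7, Arg16, Arg24, Arg26 → +5.
Negative (D, E): Asp4, Asp8, Asp10, Asp19 → −4.
Net charge = (+5) + (−4) = +1.

+1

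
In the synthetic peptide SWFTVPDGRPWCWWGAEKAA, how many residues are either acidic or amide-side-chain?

Acidic: D, E. Amide-side-chain: N, Q.
Acidic residues here: D7, E17 (2).
Amide-side-chain residues here: none (0).
The two groups share no amino acid, so total = 2 + 0 = 2.

2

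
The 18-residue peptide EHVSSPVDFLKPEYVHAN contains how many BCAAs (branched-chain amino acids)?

The BCAAs are Val, Leu, and Ile — aliphatic side chains with a branch point.
Matching residues: V3, V7, L10, V15.

4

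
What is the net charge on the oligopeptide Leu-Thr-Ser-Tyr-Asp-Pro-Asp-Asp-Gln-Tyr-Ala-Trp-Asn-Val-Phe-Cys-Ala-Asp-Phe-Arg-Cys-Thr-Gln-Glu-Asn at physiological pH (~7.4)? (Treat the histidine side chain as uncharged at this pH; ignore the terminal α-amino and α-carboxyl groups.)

Near pH 7.4, K and R contribute +1 each, D and E contribute −1 each, and every other side chain (His included, as stated) is uncharged.
Positive (K, R): Arg20 → +1.
Negative (D, E): Asp5, Asp7, Asp8, Asp18, Glu24 → −5.
Net charge = (+1) + (−5) = −4.

-4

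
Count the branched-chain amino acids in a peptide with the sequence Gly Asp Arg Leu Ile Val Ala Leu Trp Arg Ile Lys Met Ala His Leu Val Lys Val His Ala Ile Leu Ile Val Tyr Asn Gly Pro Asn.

The BCAAs are Val, Leu, and Ile — aliphatic side chains with a branch point.
Matching residues: Leu4, Ile5, Val6, Leu8, Ile11, Leu16, Val17, Val19, Ile22, Leu23, Ile24, Val25.

12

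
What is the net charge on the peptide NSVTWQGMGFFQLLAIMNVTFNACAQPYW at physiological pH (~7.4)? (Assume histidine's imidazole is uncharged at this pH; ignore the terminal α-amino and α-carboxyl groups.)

0

The side chains ionized at physiological pH are Lys/Arg (+1) and Asp/Glu (−1); with His treated as neutral, nothing else contributes.
Positive (K, R): none → +0.
Negative (D, E): none → −0.
Net charge = (+0) + (−0) = 0.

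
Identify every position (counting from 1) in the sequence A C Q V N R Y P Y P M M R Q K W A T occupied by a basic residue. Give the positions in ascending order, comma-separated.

6, 13, 15

The basic amino acids are Lys (K), Arg (R), and His (H).
Matching residues: R6, R13, K15.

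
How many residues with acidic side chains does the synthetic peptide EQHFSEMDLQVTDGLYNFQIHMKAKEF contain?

5

The acidic residues are Asp (D) and Glu (E), whose side chains end in a carboxylate group.
Matching residues: E1, E6, D8, D13, E26.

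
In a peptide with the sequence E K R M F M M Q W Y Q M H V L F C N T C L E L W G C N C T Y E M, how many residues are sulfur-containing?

9

The sulfur-bearing residues are cysteine (–SH) and methionine (–S–CH₃).
Matching residues: M4, M6, M7, M12, C17, C20, C26, C28, M32.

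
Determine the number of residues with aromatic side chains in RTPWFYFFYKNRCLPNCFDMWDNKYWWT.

F, W, and Y each carry an aromatic ring on the side chain.
Matching residues: W4, F5, Y6, F7, F8, Y9, F18, W21, Y25, W26, W27.

11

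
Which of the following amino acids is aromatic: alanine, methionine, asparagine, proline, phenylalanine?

phenylalanine

F, W, and Y each carry an aromatic ring on the side chain.
Of the listed options, only phenylalanine belongs to this group.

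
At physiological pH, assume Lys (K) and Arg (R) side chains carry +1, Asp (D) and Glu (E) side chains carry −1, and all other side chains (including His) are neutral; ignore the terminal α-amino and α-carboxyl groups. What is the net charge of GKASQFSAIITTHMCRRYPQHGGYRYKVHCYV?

Positive (K, R): K2, R16, R17, R25, K27 → +5.
Negative (D, E): none → −0.
Net charge = (+5) + (−0) = +5.

+5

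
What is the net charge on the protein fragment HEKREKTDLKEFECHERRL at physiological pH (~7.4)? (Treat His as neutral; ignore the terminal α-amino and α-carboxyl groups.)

The side chains ionized at physiological pH are Lys/Arg (+1) and Asp/Glu (−1); with His treated as neutral, nothing else contributes.
Positive (K, R): K3, R4, K6, K10, R17, R18 → +6.
Negative (D, E): E2, E5, D8, E11, E13, E16 → −6.
Net charge = (+6) + (−6) = 0.

0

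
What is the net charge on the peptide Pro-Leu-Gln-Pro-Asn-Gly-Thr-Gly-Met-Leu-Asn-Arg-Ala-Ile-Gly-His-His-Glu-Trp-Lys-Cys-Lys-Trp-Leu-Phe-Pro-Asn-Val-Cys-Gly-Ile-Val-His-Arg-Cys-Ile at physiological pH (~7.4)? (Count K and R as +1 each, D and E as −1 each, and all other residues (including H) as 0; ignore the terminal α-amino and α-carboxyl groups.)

Positive (K, R): Arg12, Lys20, Lys22, Arg34 → +4.
Negative (D, E): Glu18 → −1.
Net charge = (+4) + (−1) = +3.

+3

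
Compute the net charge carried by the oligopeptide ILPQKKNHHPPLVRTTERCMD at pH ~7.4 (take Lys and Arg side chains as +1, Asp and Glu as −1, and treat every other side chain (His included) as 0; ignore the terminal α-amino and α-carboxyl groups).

Positive (K, R): K5, K6, R14, R18 → +4.
Negative (D, E): E17, D21 → −2.
Net charge = (+4) + (−2) = +2.

+2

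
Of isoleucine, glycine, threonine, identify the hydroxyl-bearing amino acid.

threonine

Serine (S), threonine (T), and tyrosine (Y) each carry a hydroxyl group on the side chain.
Of the listed options, only threonine belongs to this group.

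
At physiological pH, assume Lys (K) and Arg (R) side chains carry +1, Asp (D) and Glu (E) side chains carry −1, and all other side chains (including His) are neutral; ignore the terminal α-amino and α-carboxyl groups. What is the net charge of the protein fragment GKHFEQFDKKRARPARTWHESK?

+4

Positive (K, R): K2, K9, K10, R11, R13, R16, K22 → +7.
Negative (D, E): E5, D8, E20 → −3.
Net charge = (+7) + (−3) = +4.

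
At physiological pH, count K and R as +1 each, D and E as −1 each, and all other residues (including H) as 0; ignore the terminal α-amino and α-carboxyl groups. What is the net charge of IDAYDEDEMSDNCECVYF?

-7

Positive (K, R): none → +0.
Negative (D, E): D2, D5, E6, D7, E8, D11, E14 → −7.
Net charge = (+0) + (−7) = −7.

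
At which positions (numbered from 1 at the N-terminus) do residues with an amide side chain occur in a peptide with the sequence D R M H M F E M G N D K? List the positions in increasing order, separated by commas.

Asparagine (N) and glutamine (Q) have uncharged amide side chains.
Matching residues: N10.

10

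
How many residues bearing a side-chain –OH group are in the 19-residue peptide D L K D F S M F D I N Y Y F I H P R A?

Serine (S), threonine (T), and tyrosine (Y) each carry a hydroxyl group on the side chain.
Matching residues: S6, Y12, Y13.

3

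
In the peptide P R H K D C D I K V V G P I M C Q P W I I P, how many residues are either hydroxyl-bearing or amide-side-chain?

1

Hydroxyl-bearing: S, T, Y. Amide-side-chain: N, Q.
Hydroxyl-bearing residues here: none (0).
Amide-side-chain residues here: Q17 (1).
The two groups share no amino acid, so total = 0 + 1 = 1.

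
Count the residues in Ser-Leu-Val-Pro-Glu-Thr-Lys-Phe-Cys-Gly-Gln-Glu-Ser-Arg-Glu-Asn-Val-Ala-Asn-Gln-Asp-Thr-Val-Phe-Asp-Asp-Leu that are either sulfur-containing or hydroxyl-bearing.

5

Sulfur-containing: C, M. Hydroxyl-bearing: S, T, Y.
Sulfur-containing residues here: Cys9 (1).
Hydroxyl-bearing residues here: Ser1, Thr6, Ser13, Thr22 (4).
The two groups share no amino acid, so total = 1 + 4 = 5.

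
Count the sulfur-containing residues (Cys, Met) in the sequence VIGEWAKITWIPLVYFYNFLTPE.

0

None of the 23 residues belong to this group.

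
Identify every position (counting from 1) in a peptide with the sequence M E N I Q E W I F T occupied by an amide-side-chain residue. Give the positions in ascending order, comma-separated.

3, 5

Matching residues: N3, Q5.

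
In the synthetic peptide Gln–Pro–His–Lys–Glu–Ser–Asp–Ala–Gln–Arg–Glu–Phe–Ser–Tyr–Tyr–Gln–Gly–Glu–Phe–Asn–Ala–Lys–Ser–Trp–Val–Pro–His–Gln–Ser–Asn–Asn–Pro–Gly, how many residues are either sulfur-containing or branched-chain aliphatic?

Sulfur-containing: C, M. Branched-chain aliphatic: I, L, V.
Sulfur-containing residues here: none (0).
Branched-chain aliphatic residues here: Val25 (1).
The two groups share no amino acid, so total = 0 + 1 = 1.

1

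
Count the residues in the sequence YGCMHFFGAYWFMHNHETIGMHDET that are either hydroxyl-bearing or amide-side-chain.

5

Hydroxyl-bearing: S, T, Y. Amide-side-chain: N, Q.
Hydroxyl-bearing residues here: Y1, Y10, T18, T25 (4).
Amide-side-chain residues here: N15 (1).
The two groups share no amino acid, so total = 4 + 1 = 5.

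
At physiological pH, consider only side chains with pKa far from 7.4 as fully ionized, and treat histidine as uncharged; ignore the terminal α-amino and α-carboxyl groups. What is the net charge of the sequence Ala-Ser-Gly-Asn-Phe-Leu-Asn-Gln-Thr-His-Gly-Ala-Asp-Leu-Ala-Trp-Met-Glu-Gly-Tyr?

-2

At pH ~7.4 the Lys and Arg side chains are protonated (+1), the Asp and Glu side chains are deprotonated (−1), and with His taken as neutral all other side chains carry no charge.
Positive (K, R): none → +0.
Negative (D, E): Asp13, Glu18 → −2.
Net charge = (+0) + (−2) = −2.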